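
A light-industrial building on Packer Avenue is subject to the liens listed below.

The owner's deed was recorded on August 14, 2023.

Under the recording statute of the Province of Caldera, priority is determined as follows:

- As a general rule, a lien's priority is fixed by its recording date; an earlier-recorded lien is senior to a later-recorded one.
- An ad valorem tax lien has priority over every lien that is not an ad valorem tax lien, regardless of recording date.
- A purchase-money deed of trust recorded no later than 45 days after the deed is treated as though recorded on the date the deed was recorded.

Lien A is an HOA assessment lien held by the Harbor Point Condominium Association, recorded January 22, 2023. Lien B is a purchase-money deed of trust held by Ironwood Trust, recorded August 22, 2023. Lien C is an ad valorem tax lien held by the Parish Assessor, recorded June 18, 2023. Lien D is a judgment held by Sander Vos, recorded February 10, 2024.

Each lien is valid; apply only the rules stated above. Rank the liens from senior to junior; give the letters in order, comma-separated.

Effective dates: B's effective date is the deed date, August 14, 2023.
C is an ad valorem tax lien, so it outranks all other liens regardless of date.
Among the remaining liens, by effective date: A (January 22, 2023), B (August 14, 2023), D (February 10, 2024).

C, A, B, D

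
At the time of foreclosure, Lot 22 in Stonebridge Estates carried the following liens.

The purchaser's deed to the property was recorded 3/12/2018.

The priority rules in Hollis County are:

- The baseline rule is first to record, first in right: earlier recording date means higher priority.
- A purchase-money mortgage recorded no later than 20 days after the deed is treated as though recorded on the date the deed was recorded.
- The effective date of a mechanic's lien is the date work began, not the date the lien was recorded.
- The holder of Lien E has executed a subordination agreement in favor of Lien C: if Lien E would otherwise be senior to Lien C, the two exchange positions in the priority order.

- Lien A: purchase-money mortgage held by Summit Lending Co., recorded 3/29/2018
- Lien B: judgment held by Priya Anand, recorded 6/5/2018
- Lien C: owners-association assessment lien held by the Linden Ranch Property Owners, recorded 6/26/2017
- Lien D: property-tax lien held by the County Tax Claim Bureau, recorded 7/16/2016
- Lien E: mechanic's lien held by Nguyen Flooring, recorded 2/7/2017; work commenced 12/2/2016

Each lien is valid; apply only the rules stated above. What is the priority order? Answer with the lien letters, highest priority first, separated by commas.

D, C, E, A, B

Effective dates after the stated exceptions: A's effective date is the deed date, 3/12/2018; E's effective date is 12/2/2016, when work began.
By effective date, earliest first: D (7/16/2016), E (12/2/2016), C (6/26/2017), A (3/12/2018), B (6/5/2018).
The subordination applies — E was senior to C — so E and C swap.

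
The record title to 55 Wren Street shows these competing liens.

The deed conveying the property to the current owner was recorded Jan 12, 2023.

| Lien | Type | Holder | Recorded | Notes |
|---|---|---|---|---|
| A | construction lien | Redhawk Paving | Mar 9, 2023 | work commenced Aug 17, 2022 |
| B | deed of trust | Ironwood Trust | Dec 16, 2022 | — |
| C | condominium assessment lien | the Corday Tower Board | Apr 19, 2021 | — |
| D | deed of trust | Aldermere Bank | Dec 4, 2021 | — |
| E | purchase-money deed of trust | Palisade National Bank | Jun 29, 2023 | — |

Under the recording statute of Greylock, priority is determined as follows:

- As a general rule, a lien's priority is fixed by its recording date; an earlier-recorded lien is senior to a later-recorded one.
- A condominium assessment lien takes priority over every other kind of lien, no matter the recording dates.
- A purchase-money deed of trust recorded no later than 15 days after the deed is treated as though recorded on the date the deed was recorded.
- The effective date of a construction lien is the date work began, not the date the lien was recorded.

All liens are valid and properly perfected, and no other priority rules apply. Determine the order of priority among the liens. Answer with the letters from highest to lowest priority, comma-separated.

Effective dates: A's effective date is Aug 17, 2022, when work began; E missed the 15-day window (168 days after the deed), so its recording date stands.
C, as a condominium assessment lien, has superpriority and ranks first.
Ordering the rest by effective date: D (Dec 4, 2021), A (Aug 17, 2022), B (Dec 16, 2022), E (Jun 29, 2023).

C, D, A, B, E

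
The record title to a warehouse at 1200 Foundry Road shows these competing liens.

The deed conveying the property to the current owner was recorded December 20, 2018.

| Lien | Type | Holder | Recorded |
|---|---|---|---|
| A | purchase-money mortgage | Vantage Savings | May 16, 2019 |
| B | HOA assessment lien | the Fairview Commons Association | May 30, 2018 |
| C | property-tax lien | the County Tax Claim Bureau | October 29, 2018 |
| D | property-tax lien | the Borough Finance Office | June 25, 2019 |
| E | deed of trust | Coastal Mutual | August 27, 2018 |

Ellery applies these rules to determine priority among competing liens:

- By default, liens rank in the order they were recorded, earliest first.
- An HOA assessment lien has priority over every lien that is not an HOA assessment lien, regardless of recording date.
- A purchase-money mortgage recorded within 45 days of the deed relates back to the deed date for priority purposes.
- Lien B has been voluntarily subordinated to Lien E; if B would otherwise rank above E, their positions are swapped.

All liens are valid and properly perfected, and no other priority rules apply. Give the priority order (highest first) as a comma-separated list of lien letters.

E, B, C, A, D

Adjusting effective dates: A was recorded 147 days after the deed — beyond 45 days — so no relation-back applies.
As an HOA assessment lien, B is senior to every other lien.
The other liens, earliest effective date first: E (August 27, 2018), C (October 29, 2018), A (May 16, 2019), D (June 25, 2019).
B is senior to E before the subordination, so the two trade places.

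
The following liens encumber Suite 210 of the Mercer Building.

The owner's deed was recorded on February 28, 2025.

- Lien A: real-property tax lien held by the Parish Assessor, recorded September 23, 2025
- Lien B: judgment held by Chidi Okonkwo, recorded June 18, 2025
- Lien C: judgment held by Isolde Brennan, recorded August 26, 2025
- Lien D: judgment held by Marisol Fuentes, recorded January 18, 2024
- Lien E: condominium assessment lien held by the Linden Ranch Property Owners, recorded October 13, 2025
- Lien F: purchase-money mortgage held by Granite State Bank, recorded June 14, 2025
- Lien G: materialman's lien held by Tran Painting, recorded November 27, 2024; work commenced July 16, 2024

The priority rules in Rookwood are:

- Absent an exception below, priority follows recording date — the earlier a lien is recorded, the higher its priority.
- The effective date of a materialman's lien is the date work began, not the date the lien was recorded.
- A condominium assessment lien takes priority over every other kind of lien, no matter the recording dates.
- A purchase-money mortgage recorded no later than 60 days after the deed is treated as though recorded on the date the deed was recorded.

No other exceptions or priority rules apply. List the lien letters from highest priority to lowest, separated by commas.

E, D, G, F, B, C, A

Adjusting effective dates: F was recorded 106 days after the deed, outside the 60-day window, so it keeps its recording date; G relates back to July 16, 2024 (work commenced).
As a condominium assessment lien, E is senior to every other lien.
Remaining liens by effective date: D (January 18, 2024), G (July 16, 2024), F (June 14, 2025), B (June 18, 2025), C (August 26, 2025), A (September 23, 2025).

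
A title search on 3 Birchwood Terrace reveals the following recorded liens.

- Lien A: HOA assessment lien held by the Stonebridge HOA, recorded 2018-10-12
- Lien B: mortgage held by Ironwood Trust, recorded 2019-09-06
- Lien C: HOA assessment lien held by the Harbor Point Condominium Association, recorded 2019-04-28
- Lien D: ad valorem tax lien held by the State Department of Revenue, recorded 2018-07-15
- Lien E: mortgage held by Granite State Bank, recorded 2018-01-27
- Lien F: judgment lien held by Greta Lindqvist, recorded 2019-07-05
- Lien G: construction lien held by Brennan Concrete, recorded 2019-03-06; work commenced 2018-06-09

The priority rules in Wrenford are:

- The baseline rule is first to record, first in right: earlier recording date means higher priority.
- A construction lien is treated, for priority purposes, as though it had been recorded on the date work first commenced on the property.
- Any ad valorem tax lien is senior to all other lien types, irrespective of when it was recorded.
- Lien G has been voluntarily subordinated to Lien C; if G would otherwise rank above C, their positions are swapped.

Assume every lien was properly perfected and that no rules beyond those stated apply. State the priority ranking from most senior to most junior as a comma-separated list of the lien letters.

Adjusting effective dates: G is treated as recorded 2018-06-09, the work-commencement date.
As an ad valorem tax lien, D is senior to every other lien.
Among the remaining liens, by effective date: E (2018-01-27), G (2018-06-09), A (2018-10-12), C (2019-04-28), F (2019-07-05), B (2019-09-06).
G would otherwise be senior to C, so under the subordination agreement G and C exchange positions.

D, E, C, A, G, F, B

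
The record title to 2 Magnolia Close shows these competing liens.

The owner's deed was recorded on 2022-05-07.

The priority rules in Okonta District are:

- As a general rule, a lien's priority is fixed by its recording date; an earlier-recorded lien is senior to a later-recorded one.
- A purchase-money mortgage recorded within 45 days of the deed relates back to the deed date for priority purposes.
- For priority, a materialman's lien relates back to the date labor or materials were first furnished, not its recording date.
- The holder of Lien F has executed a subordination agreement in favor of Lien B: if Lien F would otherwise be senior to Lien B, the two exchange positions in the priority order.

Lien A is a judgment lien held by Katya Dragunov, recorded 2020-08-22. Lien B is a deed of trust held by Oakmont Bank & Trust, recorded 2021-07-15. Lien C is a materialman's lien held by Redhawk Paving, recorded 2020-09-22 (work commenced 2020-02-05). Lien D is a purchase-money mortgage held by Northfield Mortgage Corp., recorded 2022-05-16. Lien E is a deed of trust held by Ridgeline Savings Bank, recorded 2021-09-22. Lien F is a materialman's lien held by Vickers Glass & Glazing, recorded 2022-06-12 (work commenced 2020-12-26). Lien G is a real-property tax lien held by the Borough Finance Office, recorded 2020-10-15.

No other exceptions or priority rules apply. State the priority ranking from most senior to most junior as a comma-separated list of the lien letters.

Adjusting effective dates: C's effective date is 2020-02-05, when work began; D's effective date is the deed date, 2022-05-07; F relates back to 2020-12-26 (work commenced).
By effective date: C (2020-02-05), A (2020-08-22), G (2020-10-15), F (2020-12-26), B (2021-07-15), E (2021-09-22), D (2022-05-07).
Because F would otherwise rank above B, the subordination swaps them.

C, A, G, B, F, E, D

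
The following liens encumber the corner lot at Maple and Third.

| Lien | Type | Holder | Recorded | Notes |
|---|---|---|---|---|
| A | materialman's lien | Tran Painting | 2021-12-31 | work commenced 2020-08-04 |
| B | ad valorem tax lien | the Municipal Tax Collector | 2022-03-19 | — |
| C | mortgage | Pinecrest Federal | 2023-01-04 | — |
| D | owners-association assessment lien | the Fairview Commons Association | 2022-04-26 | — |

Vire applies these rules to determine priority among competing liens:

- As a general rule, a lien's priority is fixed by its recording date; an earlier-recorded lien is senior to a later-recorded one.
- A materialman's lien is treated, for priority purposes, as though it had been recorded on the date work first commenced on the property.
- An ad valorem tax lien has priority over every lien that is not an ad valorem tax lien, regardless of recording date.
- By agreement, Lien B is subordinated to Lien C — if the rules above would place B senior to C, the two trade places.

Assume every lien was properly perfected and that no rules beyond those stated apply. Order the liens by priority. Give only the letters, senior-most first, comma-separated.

Effective dates: A relates back to 2020-08-04 (work commenced).
B, as an ad valorem tax lien, has superpriority and ranks first.
Among the remaining liens, by effective date: A (2020-08-04), D (2022-04-26), C (2023-01-04).
The subordination applies — B was senior to C — so B and C swap.

C, A, D, B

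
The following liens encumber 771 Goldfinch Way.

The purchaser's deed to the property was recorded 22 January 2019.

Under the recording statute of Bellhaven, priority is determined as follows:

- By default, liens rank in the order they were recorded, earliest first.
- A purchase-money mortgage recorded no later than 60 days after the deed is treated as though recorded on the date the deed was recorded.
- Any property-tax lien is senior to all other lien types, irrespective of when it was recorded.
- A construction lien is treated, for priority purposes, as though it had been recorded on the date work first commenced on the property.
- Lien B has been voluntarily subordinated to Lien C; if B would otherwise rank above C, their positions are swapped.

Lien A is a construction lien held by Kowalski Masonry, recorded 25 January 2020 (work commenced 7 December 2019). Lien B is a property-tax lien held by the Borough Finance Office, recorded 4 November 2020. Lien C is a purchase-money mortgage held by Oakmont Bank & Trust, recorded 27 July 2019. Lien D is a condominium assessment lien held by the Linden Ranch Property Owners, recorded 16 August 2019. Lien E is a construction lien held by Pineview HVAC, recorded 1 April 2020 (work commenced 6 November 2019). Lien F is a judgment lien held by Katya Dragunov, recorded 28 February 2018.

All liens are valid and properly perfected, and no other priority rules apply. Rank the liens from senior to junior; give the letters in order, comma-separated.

Effective dates: A's effective date is 7 December 2019, when work began; C was recorded 186 days after the deed — beyond 60 days — so no relation-back applies; E is treated as recorded 6 November 2019, the work-commencement date.
B is a property-tax lien, so it outranks all other liens regardless of date.
Remaining liens by effective date: F (28 February 2018), C (27 July 2019), D (16 August 2019), E (6 November 2019), A (7 December 2019).
B is senior to C before the subordination, so the two trade places.

C, F, B, D, E, A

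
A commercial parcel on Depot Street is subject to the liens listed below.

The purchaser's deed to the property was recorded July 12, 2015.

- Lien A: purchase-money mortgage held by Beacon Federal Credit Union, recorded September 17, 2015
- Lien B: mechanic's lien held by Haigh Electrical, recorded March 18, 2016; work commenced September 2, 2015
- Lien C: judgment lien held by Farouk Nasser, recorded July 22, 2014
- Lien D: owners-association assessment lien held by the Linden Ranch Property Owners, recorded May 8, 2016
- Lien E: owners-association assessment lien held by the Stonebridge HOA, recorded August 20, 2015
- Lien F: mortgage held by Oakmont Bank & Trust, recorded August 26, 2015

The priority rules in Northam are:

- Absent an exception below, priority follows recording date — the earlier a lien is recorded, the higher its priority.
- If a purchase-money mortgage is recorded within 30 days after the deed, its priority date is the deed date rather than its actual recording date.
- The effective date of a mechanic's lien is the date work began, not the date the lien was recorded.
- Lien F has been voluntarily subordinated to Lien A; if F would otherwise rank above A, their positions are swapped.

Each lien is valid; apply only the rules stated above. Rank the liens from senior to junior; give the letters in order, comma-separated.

C, E, A, B, F, D

Adjusting effective dates: A missed the 30-day window (67 days after the deed), so its recording date stands; B relates back to September 2, 2015 (work commenced).
By effective date: C (July 22, 2014), E (August 20, 2015), F (August 26, 2015), B (September 2, 2015), A (September 17, 2015), D (May 8, 2016).
Because F would otherwise rank above A, the subordination swaps them.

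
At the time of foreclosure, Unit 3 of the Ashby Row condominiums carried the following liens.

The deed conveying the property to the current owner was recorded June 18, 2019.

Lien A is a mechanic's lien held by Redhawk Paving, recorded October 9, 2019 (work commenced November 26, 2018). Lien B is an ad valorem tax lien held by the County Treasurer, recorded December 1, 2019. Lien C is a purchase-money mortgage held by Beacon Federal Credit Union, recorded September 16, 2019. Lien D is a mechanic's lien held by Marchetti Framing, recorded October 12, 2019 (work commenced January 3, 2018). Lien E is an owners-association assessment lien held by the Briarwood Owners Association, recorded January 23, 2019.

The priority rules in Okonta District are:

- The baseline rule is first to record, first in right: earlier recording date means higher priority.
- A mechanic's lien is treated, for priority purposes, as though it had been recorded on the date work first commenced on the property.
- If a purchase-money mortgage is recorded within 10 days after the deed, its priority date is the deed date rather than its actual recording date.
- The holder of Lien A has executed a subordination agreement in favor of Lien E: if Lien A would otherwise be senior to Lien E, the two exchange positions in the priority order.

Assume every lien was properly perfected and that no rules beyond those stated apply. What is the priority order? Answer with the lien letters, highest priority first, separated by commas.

Adjusting effective dates: A relates back to November 26, 2018 (work commenced); C was recorded 90 days after the deed, outside the 10-day window, so it keeps its recording date; D relates back to January 3, 2018 (work commenced).
By effective date, earliest first: D (January 3, 2018), A (November 26, 2018), E (January 23, 2019), C (September 16, 2019), B (December 1, 2019).
A would otherwise be senior to E, so under the subordination agreement A and E exchange positions.

D, E, A, C, B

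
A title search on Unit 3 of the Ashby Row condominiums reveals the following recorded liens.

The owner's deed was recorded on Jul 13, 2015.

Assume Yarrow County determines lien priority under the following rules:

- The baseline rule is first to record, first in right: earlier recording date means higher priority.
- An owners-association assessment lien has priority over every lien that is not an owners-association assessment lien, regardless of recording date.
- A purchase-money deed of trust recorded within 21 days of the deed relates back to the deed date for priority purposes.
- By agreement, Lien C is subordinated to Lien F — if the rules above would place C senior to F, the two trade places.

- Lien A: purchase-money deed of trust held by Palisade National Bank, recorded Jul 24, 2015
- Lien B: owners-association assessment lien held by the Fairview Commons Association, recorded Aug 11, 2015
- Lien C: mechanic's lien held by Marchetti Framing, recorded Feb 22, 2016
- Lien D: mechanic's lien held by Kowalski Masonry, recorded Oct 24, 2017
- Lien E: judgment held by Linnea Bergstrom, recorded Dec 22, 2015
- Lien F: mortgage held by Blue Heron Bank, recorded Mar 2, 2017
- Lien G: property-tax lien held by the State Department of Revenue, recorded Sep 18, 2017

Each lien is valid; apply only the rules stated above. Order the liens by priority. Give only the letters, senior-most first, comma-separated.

B, A, E, F, C, G, D

First, effective dates: A relates back to the deed date Jul 13, 2015.
B is an owners-association assessment lien and takes priority over every other lien.
The other liens, earliest effective date first: A (Jul 13, 2015), E (Dec 22, 2015), C (Feb 22, 2016), F (Mar 2, 2017), G (Sep 18, 2017), D (Oct 24, 2017).
The subordination applies — C was senior to F — so C and F swap.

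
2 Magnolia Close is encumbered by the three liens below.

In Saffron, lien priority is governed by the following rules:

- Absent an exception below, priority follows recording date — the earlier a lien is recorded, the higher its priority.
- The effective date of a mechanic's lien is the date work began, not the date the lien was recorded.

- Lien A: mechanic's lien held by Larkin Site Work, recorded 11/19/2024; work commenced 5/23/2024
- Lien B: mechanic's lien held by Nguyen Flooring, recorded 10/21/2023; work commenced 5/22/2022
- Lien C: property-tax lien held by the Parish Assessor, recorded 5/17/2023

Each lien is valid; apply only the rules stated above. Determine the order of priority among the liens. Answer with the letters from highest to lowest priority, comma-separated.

B, C, A

First, effective dates: A relates back to 5/23/2024 (work commenced); B relates back to 5/22/2022 (work commenced).
Sorted by effective date: B (5/22/2022), C (5/17/2023), A (5/23/2024).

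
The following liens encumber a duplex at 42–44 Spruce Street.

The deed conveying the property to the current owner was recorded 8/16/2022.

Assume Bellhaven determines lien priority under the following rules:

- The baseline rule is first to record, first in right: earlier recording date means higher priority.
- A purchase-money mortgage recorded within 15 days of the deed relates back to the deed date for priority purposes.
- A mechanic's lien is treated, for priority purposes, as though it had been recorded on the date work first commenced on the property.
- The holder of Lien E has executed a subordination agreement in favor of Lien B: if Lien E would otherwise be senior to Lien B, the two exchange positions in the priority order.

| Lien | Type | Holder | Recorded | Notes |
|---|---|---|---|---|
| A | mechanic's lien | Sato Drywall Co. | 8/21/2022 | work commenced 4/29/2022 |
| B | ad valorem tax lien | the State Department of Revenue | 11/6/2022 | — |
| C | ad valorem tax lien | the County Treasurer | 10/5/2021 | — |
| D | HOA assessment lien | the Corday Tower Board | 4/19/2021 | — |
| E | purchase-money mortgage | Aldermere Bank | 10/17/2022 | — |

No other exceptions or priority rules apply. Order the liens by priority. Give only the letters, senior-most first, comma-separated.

D, C, A, B, E

Effective dates: A is treated as recorded 4/29/2022, the work-commencement date; E was recorded 62 days after the deed — beyond 15 days — so no relation-back applies.
Ordering by effective date: D (4/19/2021), C (10/5/2021), A (4/29/2022), E (10/17/2022), B (11/6/2022).
Because E would otherwise rank above B, the subordination swaps them.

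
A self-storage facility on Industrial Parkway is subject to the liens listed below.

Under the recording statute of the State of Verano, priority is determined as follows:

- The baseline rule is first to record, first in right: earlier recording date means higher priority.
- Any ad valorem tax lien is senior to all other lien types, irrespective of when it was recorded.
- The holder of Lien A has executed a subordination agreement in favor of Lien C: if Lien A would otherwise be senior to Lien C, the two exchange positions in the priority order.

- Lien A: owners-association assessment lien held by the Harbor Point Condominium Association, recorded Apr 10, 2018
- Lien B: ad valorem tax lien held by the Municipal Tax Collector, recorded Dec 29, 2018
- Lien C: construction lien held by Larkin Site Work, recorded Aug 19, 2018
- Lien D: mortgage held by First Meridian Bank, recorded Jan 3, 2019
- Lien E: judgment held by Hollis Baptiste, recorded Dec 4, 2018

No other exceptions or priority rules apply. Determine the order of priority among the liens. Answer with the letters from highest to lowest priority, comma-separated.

B, C, A, E, D

B, as an ad valorem tax lien, has superpriority and ranks first.
Among the remaining liens, by effective date: A (Apr 10, 2018), C (Aug 19, 2018), E (Dec 4, 2018), D (Jan 3, 2019).
The subordination applies — A was senior to C — so A and C swap.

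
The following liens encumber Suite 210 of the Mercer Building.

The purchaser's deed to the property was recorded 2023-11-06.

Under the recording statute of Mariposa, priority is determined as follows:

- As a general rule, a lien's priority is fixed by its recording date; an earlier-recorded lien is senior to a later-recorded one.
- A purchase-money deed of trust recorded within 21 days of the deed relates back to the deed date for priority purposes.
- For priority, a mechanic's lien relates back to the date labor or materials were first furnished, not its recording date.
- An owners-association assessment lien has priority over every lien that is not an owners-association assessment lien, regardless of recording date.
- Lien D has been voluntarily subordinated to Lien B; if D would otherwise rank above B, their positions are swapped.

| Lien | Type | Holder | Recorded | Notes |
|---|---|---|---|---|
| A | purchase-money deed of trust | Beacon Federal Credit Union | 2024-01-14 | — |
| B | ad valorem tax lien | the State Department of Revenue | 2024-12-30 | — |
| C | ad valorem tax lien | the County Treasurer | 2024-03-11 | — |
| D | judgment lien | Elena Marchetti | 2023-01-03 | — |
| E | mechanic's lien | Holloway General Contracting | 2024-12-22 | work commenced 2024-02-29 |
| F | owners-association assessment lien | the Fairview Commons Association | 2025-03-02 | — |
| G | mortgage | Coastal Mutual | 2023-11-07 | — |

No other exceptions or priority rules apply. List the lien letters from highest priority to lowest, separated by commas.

First, effective dates: A missed the 21-day window (69 days after the deed), so its recording date stands; E's effective date is 2024-02-29, when work began.
F is an owners-association assessment lien, so it outranks all other liens regardless of date.
Among the remaining liens, by effective date: D (2023-01-03), G (2023-11-07), A (2024-01-14), E (2024-02-29), C (2024-03-11), B (2024-12-30).
D would otherwise be senior to B, so under the subordination agreement D and B exchange positions.

F, B, G, A, E, C, D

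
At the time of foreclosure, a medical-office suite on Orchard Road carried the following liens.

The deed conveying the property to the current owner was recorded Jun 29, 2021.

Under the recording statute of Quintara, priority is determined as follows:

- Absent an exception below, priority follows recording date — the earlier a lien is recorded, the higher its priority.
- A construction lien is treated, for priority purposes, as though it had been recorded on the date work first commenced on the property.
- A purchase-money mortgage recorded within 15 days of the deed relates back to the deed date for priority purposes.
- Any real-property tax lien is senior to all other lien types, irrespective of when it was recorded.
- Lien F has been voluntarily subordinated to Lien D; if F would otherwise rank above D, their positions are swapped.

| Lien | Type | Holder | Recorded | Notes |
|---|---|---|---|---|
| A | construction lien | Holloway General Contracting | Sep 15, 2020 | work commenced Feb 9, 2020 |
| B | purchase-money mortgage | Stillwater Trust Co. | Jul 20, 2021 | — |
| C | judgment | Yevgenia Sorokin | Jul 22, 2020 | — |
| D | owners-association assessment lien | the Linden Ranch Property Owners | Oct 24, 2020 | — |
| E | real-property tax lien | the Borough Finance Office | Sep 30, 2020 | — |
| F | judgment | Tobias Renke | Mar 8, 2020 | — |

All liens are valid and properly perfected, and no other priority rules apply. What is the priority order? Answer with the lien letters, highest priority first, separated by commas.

Effective dates after the stated exceptions: A relates back to Feb 9, 2020 (work commenced); B missed the 15-day window (21 days after the deed), so its recording date stands.
As a real-property tax lien, E is senior to every other lien.
Among the remaining liens, by effective date: A (Feb 9, 2020), F (Mar 8, 2020), C (Jul 22, 2020), D (Oct 24, 2020), B (Jul 20, 2021).
The subordination applies — F was senior to D — so F and D swap.

E, A, D, C, F, B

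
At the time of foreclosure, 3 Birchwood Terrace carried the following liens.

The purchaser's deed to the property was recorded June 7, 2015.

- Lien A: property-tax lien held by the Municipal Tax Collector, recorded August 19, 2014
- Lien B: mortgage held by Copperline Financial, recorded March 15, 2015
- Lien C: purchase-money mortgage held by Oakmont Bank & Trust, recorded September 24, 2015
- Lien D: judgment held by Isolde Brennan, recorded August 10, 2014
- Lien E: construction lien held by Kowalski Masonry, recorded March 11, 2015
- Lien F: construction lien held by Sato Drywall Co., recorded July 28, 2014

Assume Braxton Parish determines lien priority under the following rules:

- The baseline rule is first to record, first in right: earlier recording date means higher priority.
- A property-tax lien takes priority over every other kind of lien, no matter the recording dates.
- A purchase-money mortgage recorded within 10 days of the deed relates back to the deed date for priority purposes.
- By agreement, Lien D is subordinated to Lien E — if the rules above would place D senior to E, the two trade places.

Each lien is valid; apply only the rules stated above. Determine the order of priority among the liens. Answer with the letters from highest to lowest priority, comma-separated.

A, F, E, D, B, C

First, effective dates: C was recorded 109 days after the deed, outside the 10-day window, so it keeps its recording date.
As a property-tax lien, A is senior to every other lien.
Among the remaining liens, by effective date: F (July 28, 2014), D (August 10, 2014), E (March 11, 2015), B (March 15, 2015), C (September 24, 2015).
D is senior to E before the subordination, so the two trade places.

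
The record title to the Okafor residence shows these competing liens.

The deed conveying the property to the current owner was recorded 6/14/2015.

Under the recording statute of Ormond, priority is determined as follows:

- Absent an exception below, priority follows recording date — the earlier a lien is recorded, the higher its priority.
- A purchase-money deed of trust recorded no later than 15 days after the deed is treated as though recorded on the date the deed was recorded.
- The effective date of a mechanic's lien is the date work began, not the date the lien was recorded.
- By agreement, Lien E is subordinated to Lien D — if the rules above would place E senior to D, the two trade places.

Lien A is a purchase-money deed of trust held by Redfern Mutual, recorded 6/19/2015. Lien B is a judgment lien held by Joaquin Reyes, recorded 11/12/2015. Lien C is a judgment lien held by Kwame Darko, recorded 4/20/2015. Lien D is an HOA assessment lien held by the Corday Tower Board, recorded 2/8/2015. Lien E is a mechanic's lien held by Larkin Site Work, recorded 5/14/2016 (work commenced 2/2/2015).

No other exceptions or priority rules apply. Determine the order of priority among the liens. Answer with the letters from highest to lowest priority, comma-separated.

Effective dates: A's effective date is the deed date, 6/14/2015; E's effective date is 2/2/2015, when work began.
Ordering by effective date: E (2/2/2015), D (2/8/2015), C (4/20/2015), A (6/14/2015), B (11/12/2015).
E is senior to D before the subordination, so the two trade places.

D, E, C, A, B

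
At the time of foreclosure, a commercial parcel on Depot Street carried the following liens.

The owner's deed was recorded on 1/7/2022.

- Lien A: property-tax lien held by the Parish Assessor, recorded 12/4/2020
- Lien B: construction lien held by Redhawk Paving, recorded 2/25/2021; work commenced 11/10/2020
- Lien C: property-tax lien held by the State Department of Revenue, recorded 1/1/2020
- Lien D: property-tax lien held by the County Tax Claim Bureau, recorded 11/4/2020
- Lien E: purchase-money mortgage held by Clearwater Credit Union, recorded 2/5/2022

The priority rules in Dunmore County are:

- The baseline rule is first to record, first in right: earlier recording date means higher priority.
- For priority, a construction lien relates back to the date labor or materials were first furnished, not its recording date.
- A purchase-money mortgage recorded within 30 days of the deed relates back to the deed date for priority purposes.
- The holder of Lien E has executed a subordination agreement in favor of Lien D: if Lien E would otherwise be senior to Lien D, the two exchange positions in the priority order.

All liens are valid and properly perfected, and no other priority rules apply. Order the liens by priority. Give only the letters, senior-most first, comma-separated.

C, D, B, A, E

Adjusting effective dates: B relates back to 11/10/2020 (work commenced); E relates back to the deed date 1/7/2022.
Ordering by effective date: C (1/1/2020), D (11/4/2020), B (11/10/2020), A (12/4/2020), E (1/7/2022).
E already ranks below D; the subordination has no effect.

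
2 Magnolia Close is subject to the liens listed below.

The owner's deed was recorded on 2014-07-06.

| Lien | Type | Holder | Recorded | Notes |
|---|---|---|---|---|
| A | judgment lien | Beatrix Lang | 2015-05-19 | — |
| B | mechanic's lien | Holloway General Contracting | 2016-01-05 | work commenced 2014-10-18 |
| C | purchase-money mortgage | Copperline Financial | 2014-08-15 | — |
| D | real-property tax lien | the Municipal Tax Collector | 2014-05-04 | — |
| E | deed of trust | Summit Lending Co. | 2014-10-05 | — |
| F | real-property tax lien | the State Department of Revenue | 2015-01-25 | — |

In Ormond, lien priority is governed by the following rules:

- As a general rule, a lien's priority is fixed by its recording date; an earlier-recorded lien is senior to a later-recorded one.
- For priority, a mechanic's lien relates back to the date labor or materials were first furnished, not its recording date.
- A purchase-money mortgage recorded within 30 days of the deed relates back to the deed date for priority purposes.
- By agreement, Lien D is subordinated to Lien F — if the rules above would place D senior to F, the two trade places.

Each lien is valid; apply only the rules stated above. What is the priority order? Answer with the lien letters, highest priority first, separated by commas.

Effective dates after the stated exceptions: B relates back to 2014-10-18 (work commenced); C missed the 30-day window (40 days after the deed), so its recording date stands.
By effective date, earliest first: D (2014-05-04), C (2014-08-15), E (2014-10-05), B (2014-10-18), F (2015-01-25), A (2015-05-19).
The subordination applies — D was senior to F — so D and F swap.

F, C, E, B, D, A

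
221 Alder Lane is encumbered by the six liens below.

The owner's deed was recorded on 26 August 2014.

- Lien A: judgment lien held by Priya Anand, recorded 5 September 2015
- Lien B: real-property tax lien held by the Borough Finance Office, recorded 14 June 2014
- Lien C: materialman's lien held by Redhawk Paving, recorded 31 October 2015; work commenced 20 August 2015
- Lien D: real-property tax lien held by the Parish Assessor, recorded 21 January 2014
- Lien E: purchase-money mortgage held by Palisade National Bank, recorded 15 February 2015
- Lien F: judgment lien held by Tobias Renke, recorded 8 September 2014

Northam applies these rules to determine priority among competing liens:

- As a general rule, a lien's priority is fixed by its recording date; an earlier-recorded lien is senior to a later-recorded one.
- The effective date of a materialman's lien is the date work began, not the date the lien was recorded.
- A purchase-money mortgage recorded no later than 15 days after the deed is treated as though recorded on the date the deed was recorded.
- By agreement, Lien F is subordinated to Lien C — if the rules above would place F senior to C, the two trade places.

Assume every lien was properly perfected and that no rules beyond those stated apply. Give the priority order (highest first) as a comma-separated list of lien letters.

D, B, C, E, F, A

Effective dates after the stated exceptions: C's effective date is 20 August 2015, when work began; E was recorded 173 days after the deed, outside the 15-day window, so it keeps its recording date.
Ordering by effective date: D (21 January 2014), B (14 June 2014), F (8 September 2014), E (15 February 2015), C (20 August 2015), A (5 September 2015).
F is senior to C before the subordination, so the two trade places.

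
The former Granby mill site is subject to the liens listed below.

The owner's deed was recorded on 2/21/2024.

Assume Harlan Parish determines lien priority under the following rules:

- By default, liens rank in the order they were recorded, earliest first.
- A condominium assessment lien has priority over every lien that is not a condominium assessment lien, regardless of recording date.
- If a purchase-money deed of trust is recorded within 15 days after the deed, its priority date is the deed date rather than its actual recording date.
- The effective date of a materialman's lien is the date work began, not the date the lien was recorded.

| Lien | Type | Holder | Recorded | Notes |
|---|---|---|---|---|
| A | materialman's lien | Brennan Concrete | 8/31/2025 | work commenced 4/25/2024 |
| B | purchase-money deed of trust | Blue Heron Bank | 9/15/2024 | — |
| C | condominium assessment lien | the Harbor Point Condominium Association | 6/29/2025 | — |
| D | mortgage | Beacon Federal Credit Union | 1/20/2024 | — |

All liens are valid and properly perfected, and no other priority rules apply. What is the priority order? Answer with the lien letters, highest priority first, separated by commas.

Effective dates: A relates back to 4/25/2024 (work commenced); B was recorded 207 days after the deed — beyond 15 days — so no relation-back applies.
C is a condominium assessment lien, so it outranks all other liens regardless of date.
Among the remaining liens, by effective date: D (1/20/2024), A (4/25/2024), B (9/15/2024).

C, D, A, B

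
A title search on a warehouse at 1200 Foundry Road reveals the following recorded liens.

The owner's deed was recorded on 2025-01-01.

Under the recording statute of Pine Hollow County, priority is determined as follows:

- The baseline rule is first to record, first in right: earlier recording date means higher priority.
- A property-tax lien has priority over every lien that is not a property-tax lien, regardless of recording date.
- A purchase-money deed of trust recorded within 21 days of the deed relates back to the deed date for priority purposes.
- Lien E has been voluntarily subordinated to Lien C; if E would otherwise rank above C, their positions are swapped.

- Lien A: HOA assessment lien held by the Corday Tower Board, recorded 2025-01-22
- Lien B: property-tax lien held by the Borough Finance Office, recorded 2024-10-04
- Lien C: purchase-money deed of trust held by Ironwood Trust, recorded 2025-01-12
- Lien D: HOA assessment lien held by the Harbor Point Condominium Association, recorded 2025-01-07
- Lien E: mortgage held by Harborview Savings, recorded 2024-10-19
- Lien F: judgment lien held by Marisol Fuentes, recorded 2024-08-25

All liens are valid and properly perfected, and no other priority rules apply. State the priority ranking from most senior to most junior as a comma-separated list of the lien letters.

B, F, C, E, D, A

First, effective dates: C relates back to the deed date 2025-01-01.
B is a property-tax lien, so it outranks all other liens regardless of date.
Remaining liens by effective date: F (2024-08-25), E (2024-10-19), C (2025-01-01), D (2025-01-07), A (2025-01-22).
E would otherwise be senior to C, so under the subordination agreement E and C exchange positions.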